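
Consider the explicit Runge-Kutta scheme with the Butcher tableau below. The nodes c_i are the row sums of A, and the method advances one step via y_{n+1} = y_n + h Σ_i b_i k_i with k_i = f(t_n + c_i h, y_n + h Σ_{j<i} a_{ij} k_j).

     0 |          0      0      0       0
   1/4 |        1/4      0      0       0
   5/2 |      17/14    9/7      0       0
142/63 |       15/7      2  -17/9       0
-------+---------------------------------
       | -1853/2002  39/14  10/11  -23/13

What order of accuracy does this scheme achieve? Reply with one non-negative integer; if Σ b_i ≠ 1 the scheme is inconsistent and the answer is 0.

b = (-1853/2002, 39/14, 10/11, -23/13)
c = (0, 1/4, 5/2, 142/63)
Ac = (0, 0, 9/28, -38/9)
Σ b_i: (-1853/2002)·1 + 39/14·1 + 10/11·1 + (-23/13)·1 = 1 ✓
b·c: 39/14·1/4 + 10/11·5/2 + (-23/13)·142/63 = -73415/72072 ≠ 1/2 ⇒ order 1.

1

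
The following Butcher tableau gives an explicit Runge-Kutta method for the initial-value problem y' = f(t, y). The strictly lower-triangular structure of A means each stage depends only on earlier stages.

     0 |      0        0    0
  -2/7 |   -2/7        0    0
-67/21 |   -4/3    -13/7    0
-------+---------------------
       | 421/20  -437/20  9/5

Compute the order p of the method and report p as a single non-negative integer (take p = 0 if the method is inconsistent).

b = (421/20, -437/20, 9/5)
c = (0, -2/7, -67/21)
Ac = (0, 0, 26/49)
Σ b_i: 421/20·1 + (-437/20)·1 + 9/5·1 = 1 ✓
b·c: (-437/20)·(-2/7) + 9/5·(-67/21) = 1/2 ✓
b·c²: (-437/20)·4/49 + 9/5·4489/441 = 4052/245 ≠ 1/3 ⇒ order 2.
b·Ac: 9/5·26/49 = 234/245 ≠ 1/6

2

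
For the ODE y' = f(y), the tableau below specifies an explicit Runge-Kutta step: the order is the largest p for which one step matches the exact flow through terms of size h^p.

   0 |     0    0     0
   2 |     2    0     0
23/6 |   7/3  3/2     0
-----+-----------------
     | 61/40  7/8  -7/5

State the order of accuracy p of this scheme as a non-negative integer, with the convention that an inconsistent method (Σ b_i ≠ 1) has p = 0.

1

b = (61/40, 7/8, -7/5)
c = (0, 2, 23/6)
Ac = (0, 0, 3)
Σ b_i: 61/40·1 + 7/8·1 + (-7/5)·1 = 1 ✓
b·c: 7/8·2 + (-7/5)·23/6 = -217/60 ≠ 1/2 ⇒ order 1.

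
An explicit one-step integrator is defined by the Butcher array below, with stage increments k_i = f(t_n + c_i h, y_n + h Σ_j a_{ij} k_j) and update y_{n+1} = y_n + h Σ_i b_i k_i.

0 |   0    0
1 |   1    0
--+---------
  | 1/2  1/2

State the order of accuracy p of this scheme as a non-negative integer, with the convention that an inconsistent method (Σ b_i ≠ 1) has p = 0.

b = (1/2, 1/2)
c = (0, 1)
Σ b_i: 1/2·1 + 1/2·1 = 1 ✓
b·c: 1/2·1 = 1/2 ✓; 2 stages ⇒ order 2.

2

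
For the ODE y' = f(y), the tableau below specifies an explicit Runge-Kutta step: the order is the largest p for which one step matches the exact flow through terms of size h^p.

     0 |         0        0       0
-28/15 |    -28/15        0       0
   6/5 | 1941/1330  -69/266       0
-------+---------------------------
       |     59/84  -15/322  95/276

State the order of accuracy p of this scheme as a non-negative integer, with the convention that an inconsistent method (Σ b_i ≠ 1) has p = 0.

3

b = (59/84, -15/322, 95/276)
c = (0, -28/15, 6/5)
Ac = (0, 0, 46/95)
Σ b_i: 59/84·1 + (-15/322)·1 + 95/276·1 = 1 ✓
b·c: (-15/322)·(-28/15) + 95/276·6/5 = 1/2 ✓
b·c²: (-15/322)·784/225 + 95/276·36/25 = 1/3 ✓
b·Ac: 95/276·46/95 = 1/6 ✓; 3 stages ⇒ order 3.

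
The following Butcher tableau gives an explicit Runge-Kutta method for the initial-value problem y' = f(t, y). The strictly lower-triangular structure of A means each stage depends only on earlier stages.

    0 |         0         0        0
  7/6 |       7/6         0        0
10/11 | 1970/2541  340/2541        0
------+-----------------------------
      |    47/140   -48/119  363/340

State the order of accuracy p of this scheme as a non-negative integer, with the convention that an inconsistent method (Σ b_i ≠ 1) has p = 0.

3

b = (47/140, -48/119, 363/340)
c = (0, 7/6, 10/11)
Ac = (0, 0, 170/1089)
Σ b_i: 47/140·1 + (-48/119)·1 + 363/340·1 = 1 ✓
b·c: (-48/119)·7/6 + 363/340·10/11 = 1/2 ✓
b·c²: (-48/119)·49/36 + 363/340·100/121 = 1/3 ✓
b·Ac: 363/340·170/1089 = 1/6 ✓; 3 stages ⇒ order 3.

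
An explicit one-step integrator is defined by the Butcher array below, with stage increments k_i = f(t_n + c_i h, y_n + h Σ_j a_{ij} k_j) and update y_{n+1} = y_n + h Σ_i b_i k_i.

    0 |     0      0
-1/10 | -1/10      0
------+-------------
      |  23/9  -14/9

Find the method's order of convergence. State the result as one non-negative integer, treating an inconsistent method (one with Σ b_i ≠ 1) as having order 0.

b = (23/9, -14/9)
c = (0, -1/10)
Σ b_i: 23/9·1 + (-14/9)·1 = 1 ✓
b·c: (-14/9)·(-1/10) = 7/45 ≠ 1/2 ⇒ order 1.

1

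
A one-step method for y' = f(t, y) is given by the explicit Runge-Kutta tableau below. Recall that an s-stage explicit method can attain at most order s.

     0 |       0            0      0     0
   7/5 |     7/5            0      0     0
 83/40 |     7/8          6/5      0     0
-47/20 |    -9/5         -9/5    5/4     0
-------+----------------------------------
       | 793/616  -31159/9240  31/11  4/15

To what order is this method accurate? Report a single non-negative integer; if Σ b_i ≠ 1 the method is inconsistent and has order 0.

2

b = (793/616, -31159/9240, 31/11, 4/15)
c = (0, 7/5, 83/40, -47/20)
Ac = (0, 0, 42/25, 59/800)
Σ b_i: 793/616·1 + (-31159/9240)·1 + 31/11·1 + 4/15·1 = 1 ✓
b·c: (-31159/9240)·7/5 + 31/11·83/40 + 4/15·(-47/20) = 1/2 ✓
b·c²: (-31159/9240)·49/25 + 31/11·6889/1600 + 4/15·2209/400 = 123151/17600 ≠ 1/3 ⇒ order 2.
b·Ac: 31/11·42/25 + 4/15·59/800 = 156889/33000 ≠ 1/6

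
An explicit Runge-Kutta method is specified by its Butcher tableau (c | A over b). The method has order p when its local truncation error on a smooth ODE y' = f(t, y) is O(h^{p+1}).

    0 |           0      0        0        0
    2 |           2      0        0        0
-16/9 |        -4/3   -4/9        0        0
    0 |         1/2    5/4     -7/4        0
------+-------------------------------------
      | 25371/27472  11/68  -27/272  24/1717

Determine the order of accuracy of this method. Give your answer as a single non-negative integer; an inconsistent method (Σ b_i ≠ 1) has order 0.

b = (25371/27472, 11/68, -27/272, 24/1717)
c = (0, 2, -16/9, 0)
Ac = (0, 0, -8/9, 101/18)
Σ b_i: 25371/27472·1 + 11/68·1 + (-27/272)·1 + 24/1717·1 = 1 ✓
b·c: 11/68·2 + (-27/272)·(-16/9) = 1/2 ✓
b·c²: 11/68·4 + (-27/272)·256/81 = 1/3 ✓
b·Ac: (-27/272)·(-8/9) + 24/1717·101/18 = 1/6 ✓
b·c³: 11/68·8 + (-27/272)·(-4096/729) = 50/27 ≠ 1/4 ⇒ order 3.
b·(c∘Ac): (-27/272)·128/81 = -8/51 ≠ 1/8
b·Ac²: (-27/272)·(-16/9) + 24/1717·(-43/81) = 461/2727 ≠ 1/12
b·A²c: 24/1717·14/9 = 112/5151 ≠ 1/24

3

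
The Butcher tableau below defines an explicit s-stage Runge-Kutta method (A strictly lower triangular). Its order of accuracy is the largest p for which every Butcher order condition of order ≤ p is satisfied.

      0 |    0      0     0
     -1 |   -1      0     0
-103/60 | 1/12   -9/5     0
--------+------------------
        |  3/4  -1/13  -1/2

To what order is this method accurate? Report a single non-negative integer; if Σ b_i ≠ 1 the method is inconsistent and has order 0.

b = (3/4, -1/13, -1/2)
c = (0, -1, -103/60)
Ac = (0, 0, 9/5)
Σ b_i: 3/4·1 + (-1/13)·1 + (-1/2)·1 = 9/52 ≠ 1 ⇒ order 0.

0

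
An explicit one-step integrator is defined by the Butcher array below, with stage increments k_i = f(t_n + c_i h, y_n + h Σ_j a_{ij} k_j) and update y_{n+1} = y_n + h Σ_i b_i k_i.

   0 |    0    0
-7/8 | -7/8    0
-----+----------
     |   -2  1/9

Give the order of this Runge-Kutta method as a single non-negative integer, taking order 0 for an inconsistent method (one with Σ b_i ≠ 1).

b = (-2, 1/9)
c = (0, -7/8)
Σ b_i: (-2)·1 + 1/9·1 = -17/9 ≠ 1 ⇒ order 0.

0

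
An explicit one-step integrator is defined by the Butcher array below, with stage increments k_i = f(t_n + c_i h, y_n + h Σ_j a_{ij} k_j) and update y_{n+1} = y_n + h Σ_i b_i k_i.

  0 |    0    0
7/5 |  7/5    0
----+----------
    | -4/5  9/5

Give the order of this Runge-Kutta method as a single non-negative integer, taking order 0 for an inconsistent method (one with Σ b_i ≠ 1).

1

b = (-4/5, 9/5)
c = (0, 7/5)
Σ b_i: (-4/5)·1 + 9/5·1 = 1 ✓
b·c: 9/5·7/5 = 63/25 ≠ 1/2 ⇒ order 1.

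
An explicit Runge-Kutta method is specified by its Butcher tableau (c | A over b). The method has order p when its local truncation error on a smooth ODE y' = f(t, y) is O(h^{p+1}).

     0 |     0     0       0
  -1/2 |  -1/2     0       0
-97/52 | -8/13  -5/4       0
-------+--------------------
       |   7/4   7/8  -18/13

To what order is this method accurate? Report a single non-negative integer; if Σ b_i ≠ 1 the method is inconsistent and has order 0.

0

b = (7/4, 7/8, -18/13)
c = (0, -1/2, -97/52)
Ac = (0, 0, 5/8)
Σ b_i: 7/4·1 + 7/8·1 + (-18/13)·1 = 129/104 ≠ 1 ⇒ order 0.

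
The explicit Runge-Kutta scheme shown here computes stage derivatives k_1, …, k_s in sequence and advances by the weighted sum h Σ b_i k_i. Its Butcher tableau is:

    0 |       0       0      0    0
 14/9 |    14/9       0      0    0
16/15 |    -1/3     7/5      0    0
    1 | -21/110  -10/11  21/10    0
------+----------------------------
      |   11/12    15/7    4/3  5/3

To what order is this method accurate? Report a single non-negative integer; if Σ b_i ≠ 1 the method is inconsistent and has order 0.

0

b = (11/12, 15/7, 4/3, 5/3)
c = (0, 14/9, 16/15, 1)
Ac = (0, 0, 98/45, 2044/2475)
Σ b_i: 11/12·1 + 15/7·1 + 4/3·1 + 5/3·1 = 509/84 ≠ 1 ⇒ order 0.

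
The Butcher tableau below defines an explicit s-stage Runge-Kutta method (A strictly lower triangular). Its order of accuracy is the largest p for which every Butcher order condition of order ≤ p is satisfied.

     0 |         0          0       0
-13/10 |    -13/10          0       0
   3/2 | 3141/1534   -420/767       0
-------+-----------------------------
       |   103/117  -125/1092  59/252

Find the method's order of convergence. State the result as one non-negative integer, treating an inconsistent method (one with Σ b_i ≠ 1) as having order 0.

b = (103/117, -125/1092, 59/252)
c = (0, -13/10, 3/2)
Ac = (0, 0, 42/59)
Σ b_i: 103/117·1 + (-125/1092)·1 + 59/252·1 = 1 ✓
b·c: (-125/1092)·(-13/10) + 59/252·3/2 = 1/2 ✓
b·c²: (-125/1092)·169/100 + 59/252·9/4 = 1/3 ✓
b·Ac: 59/252·42/59 = 1/6 ✓; 3 stages ⇒ order 3.

3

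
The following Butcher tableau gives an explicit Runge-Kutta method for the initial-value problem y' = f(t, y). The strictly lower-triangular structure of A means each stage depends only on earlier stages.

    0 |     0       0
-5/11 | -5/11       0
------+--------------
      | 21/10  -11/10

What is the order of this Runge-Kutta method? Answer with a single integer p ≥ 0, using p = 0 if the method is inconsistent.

b = (21/10, -11/10)
c = (0, -5/11)
Σ b_i: 21/10·1 + (-11/10)·1 = 1 ✓
b·c: (-11/10)·(-5/11) = 1/2 ✓; 2 stages ⇒ order 2.

2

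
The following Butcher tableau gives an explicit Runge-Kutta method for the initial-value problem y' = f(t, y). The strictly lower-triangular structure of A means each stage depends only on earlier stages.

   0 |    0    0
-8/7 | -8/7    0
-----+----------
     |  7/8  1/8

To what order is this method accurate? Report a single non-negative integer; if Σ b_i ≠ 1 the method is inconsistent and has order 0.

1

b = (7/8, 1/8)
c = (0, -8/7)
Σ b_i: 7/8·1 + 1/8·1 = 1 ✓
b·c: 1/8·(-8/7) = -1/7 ≠ 1/2 ⇒ order 1.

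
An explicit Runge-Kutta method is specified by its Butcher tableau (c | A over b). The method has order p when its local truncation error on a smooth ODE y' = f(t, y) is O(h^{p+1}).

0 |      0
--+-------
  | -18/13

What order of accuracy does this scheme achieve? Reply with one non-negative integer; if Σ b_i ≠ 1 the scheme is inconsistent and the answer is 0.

0

b = (-18/13)
c = (0)
Σ b_i: (-18/13)·1 = -18/13 ≠ 1 ⇒ order 0.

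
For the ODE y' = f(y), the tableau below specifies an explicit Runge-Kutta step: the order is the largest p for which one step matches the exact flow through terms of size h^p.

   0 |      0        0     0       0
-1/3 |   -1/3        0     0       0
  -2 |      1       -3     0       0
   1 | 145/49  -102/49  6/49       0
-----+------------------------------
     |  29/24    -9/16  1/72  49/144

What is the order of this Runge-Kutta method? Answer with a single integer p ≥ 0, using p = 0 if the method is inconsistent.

4

b = (29/24, -9/16, 1/72, 49/144)
c = (0, -1/3, -2, 1)
Ac = (0, 0, 1, 22/49)
Σ b_i: 29/24·1 + (-9/16)·1 + 1/72·1 + 49/144·1 = 1 ✓
b·c: (-9/16)·(-1/3) + 1/72·(-2) + 49/144·1 = 1/2 ✓
b·c²: (-9/16)·1/9 + 1/72·4 + 49/144·1 = 1/3 ✓
b·Ac: 1/72·1 + 49/144·22/49 = 1/6 ✓
b·c³: (-9/16)·(-1/27) + 1/72·(-8) + 49/144·1 = 1/4 ✓
b·(c∘Ac): 1/72·(-2) + 49/144·22/49 = 1/8 ✓
b·Ac²: 1/72·(-1/3) + 49/144·38/147 = 1/12 ✓
b·A²c: 49/144·6/49 = 1/24 ✓; 4 stages ⇒ order 4.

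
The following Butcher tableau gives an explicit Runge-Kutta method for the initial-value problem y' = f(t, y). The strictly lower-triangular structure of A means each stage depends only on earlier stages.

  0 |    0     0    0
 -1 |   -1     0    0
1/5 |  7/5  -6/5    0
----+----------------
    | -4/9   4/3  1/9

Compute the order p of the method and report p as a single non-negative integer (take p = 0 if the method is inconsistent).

b = (-4/9, 4/3, 1/9)
c = (0, -1, 1/5)
Ac = (0, 0, 6/5)
Σ b_i: (-4/9)·1 + 4/3·1 + 1/9·1 = 1 ✓
b·c: 4/3·(-1) + 1/9·1/5 = -59/45 ≠ 1/2 ⇒ order 1.

1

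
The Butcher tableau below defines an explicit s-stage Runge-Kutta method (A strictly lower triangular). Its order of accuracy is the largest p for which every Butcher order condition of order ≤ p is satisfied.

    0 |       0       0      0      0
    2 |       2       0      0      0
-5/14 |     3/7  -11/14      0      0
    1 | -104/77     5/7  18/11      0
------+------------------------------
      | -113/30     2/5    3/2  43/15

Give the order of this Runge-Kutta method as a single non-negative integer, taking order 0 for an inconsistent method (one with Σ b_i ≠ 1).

1

b = (-113/30, 2/5, 3/2, 43/15)
c = (0, 2, -5/14, 1)
Ac = (0, 0, -11/7, 65/77)
Σ b_i: (-113/30)·1 + 2/5·1 + 3/2·1 + 43/15·1 = 1 ✓
b·c: 2/5·2 + 3/2·(-5/14) + 43/15·1 = 263/84 ≠ 1/2 ⇒ order 1.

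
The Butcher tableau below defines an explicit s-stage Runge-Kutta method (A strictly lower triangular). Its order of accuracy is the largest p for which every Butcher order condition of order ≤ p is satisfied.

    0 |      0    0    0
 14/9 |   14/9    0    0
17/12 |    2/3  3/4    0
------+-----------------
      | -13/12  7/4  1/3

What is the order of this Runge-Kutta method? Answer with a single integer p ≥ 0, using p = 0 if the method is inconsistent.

1

b = (-13/12, 7/4, 1/3)
c = (0, 14/9, 17/12)
Ac = (0, 0, 7/6)
Σ b_i: (-13/12)·1 + 7/4·1 + 1/3·1 = 1 ✓
b·c: 7/4·14/9 + 1/3·17/12 = 115/36 ≠ 1/2 ⇒ order 1.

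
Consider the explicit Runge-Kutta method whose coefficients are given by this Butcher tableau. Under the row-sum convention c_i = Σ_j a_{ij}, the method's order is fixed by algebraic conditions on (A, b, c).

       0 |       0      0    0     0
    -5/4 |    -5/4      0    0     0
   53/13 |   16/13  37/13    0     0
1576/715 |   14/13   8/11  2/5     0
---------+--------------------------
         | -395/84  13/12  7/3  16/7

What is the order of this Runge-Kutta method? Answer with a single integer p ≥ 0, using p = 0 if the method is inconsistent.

1

b = (-395/84, 13/12, 7/3, 16/7)
c = (0, -5/4, 53/13, 1576/715)
Ac = (0, 0, -185/52, 516/715)
Σ b_i: (-395/84)·1 + 13/12·1 + 7/3·1 + 16/7·1 = 1 ✓
b·c: 13/12·(-5/4) + 7/3·53/13 + 16/7·1576/715 = 1056801/80080 ≠ 1/2 ⇒ order 1.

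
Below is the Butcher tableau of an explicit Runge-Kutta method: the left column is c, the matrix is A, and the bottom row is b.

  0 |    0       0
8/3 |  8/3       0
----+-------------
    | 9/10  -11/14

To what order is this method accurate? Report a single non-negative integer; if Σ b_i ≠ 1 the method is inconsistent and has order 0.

b = (9/10, -11/14)
c = (0, 8/3)
Σ b_i: 9/10·1 + (-11/14)·1 = 4/35 ≠ 1 ⇒ order 0.

0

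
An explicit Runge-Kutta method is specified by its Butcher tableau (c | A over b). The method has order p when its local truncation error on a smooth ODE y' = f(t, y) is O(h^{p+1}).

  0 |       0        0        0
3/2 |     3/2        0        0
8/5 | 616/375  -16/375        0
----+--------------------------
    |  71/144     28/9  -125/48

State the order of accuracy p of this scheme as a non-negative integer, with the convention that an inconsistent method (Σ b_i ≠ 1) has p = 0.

b = (71/144, 28/9, -125/48)
c = (0, 3/2, 8/5)
Ac = (0, 0, -8/125)
Σ b_i: 71/144·1 + 28/9·1 + (-125/48)·1 = 1 ✓
b·c: 28/9·3/2 + (-125/48)·8/5 = 1/2 ✓
b·c²: 28/9·9/4 + (-125/48)·64/25 = 1/3 ✓
b·Ac: (-125/48)·(-8/125) = 1/6 ✓; 3 stages ⇒ order 3.

3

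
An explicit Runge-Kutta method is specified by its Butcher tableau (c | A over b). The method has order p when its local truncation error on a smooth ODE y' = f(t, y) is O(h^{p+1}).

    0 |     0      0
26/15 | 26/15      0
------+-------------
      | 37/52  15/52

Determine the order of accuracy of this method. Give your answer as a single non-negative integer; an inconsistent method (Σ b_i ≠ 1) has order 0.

2

b = (37/52, 15/52)
c = (0, 26/15)
Σ b_i: 37/52·1 + 15/52·1 = 1 ✓
b·c: 15/52·26/15 = 1/2 ✓; 2 stages ⇒ order 2.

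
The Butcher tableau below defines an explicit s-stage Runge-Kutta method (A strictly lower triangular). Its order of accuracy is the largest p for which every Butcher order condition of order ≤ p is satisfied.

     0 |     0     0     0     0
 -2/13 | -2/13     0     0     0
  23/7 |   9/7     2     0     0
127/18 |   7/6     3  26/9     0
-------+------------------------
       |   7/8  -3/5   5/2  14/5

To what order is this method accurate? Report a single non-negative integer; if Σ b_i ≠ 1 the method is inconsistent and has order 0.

0

b = (7/8, -3/5, 5/2, 14/5)
c = (0, -2/13, 23/7, 127/18)
Ac = (0, 0, -4/13, 7396/819)
Σ b_i: 7/8·1 + (-3/5)·1 + 5/2·1 + 14/5·1 = 223/40 ≠ 1 ⇒ order 0.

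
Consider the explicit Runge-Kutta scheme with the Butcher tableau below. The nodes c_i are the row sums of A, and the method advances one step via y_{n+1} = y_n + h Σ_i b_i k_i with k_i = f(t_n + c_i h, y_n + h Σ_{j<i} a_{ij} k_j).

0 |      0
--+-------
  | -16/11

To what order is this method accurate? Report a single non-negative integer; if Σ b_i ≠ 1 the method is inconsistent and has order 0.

0

b = (-16/11)
c = (0)
Σ b_i: (-16/11)·1 = -16/11 ≠ 1 ⇒ order 0.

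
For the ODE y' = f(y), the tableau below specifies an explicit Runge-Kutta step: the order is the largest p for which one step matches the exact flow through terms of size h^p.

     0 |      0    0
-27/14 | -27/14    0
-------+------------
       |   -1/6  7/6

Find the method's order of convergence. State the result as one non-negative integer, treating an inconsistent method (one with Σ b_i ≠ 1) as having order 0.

b = (-1/6, 7/6)
c = (0, -27/14)
Σ b_i: (-1/6)·1 + 7/6·1 = 1 ✓
b·c: 7/6·(-27/14) = -9/4 ≠ 1/2 ⇒ order 1.

1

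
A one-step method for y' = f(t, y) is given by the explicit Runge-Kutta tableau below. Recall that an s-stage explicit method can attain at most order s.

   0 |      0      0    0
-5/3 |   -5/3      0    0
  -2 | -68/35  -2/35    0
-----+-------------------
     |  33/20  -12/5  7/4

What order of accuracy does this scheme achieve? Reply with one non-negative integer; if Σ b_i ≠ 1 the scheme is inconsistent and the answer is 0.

b = (33/20, -12/5, 7/4)
c = (0, -5/3, -2)
Ac = (0, 0, 2/21)
Σ b_i: 33/20·1 + (-12/5)·1 + 7/4·1 = 1 ✓
b·c: (-12/5)·(-5/3) + 7/4·(-2) = 1/2 ✓
b·c²: (-12/5)·25/9 + 7/4·4 = 1/3 ✓
b·Ac: 7/4·2/21 = 1/6 ✓; 3 stages ⇒ order 3.

3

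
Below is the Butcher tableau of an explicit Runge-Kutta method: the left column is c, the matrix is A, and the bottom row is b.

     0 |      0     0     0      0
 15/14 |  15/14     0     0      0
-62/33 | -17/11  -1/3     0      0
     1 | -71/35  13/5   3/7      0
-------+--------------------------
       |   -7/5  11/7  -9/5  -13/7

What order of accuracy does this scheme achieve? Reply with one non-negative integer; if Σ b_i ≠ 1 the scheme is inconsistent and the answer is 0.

b = (-7/5, 11/7, -9/5, -13/7)
c = (0, 15/14, -62/33, 1)
Ac = (0, 0, -5/14, 305/154)
Σ b_i: (-7/5)·1 + 11/7·1 + (-9/5)·1 + (-13/7)·1 = -122/35 ≠ 1 ⇒ order 0.

0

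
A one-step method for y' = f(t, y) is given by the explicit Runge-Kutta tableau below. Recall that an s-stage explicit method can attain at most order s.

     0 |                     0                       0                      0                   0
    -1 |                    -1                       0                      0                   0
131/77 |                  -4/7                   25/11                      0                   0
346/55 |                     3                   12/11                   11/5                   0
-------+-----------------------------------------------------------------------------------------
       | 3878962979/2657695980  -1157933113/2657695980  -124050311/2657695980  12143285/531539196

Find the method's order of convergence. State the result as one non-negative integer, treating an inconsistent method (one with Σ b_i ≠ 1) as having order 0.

3

b = (3878962979/2657695980, -1157933113/2657695980, -124050311/2657695980, 12143285/531539196)
c = (0, -1, 131/77, 346/55)
Ac = (0, 0, -25/11, 1021/385)
Σ b_i: 3878962979/2657695980·1 + (-1157933113/2657695980)·1 + (-124050311/2657695980)·1 + 12143285/531539196·1 = 1 ✓
b·c: (-1157933113/2657695980)·(-1) + (-124050311/2657695980)·131/77 + 12143285/531539196·346/55 = 1/2 ✓
b·c²: (-1157933113/2657695980)·1 + (-124050311/2657695980)·17161/5929 + 12143285/531539196·119716/3025 = 1/3 ✓
b·Ac: (-124050311/2657695980)·(-25/11) + 12143285/531539196·1021/385 = 1/6 ✓
b·c³: (-1157933113/2657695980)·(-1) + (-124050311/2657695980)·2248091/456533 + 12143285/531539196·41421736/166375 = 5527877753282/937945206275 ≠ 1/4 ⇒ order 3.
b·(c∘Ac): (-124050311/2657695980)·(-3275/847) + 12143285/531539196·353266/21175 = 1492593521/2657695980 ≠ 1/8
b·Ac²: (-124050311/2657695980)·25/11 + 12143285/531539196·20101/2695 = 39883351/620129062 ≠ 1/12
b·A²c: 12143285/531539196·(-5) = -60716425/531539196 ≠ 1/24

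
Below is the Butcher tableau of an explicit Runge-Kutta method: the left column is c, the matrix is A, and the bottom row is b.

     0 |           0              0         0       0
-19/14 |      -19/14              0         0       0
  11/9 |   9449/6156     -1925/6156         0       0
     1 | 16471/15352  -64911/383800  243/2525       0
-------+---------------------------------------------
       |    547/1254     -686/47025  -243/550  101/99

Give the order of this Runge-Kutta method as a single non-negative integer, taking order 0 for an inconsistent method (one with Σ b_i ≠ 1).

b = (547/1254, -686/47025, -243/550, 101/99)
c = (0, -19/14, 11/9, 1)
Ac = (0, 0, 275/648, 561/1616)
Σ b_i: 547/1254·1 + (-686/47025)·1 + (-243/550)·1 + 101/99·1 = 1 ✓
b·c: (-686/47025)·(-19/14) + (-243/550)·11/9 + 101/99·1 = 1/2 ✓
b·c²: (-686/47025)·361/196 + (-243/550)·121/81 + 101/99·1 = 1/3 ✓
b·Ac: (-243/550)·275/648 + 101/99·561/1616 = 1/6 ✓
b·c³: (-686/47025)·(-6859/2744) + (-243/550)·1331/729 + 101/99·1 = 1/4 ✓
b·(c∘Ac): (-243/550)·3025/5832 + 101/99·561/1616 = 1/8 ✓
b·Ac²: (-243/550)·(-5225/9072) + 101/99·(-3795/22624) = 1/12 ✓
b·A²c: 101/99·33/808 = 1/24 ✓; 4 stages ⇒ order 4.

4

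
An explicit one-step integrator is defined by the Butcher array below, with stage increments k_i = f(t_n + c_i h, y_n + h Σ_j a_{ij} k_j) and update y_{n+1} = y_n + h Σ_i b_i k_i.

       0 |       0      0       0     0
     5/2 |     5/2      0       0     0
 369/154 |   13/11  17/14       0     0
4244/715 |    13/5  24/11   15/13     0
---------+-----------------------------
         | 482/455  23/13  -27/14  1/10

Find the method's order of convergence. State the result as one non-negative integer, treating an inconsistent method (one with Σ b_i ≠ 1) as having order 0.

1

b = (482/455, 23/13, -27/14, 1/10)
c = (0, 5/2, 369/154, 4244/715)
Ac = (0, 0, 85/28, 16455/2002)
Σ b_i: 482/455·1 + 23/13·1 + (-27/14)·1 + 1/10·1 = 1 ✓
b·c: 23/13·5/2 + (-27/14)·369/154 + 1/10·4244/715 = 277187/700700 ≠ 1/2 ⇒ order 1.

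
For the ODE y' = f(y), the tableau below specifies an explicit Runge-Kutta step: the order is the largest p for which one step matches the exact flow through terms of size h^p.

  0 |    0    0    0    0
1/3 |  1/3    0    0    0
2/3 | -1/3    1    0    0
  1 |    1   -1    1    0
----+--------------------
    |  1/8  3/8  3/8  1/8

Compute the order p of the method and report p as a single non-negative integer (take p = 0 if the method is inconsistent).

4

b = (1/8, 3/8, 3/8, 1/8)
c = (0, 1/3, 2/3, 1)
Ac = (0, 0, 1/3, 1/3)
Σ b_i: 1/8·1 + 3/8·1 + 3/8·1 + 1/8·1 = 1 ✓
b·c: 3/8·1/3 + 3/8·2/3 + 1/8·1 = 1/2 ✓
b·c²: 3/8·1/9 + 3/8·4/9 + 1/8·1 = 1/3 ✓
b·Ac: 3/8·1/3 + 1/8·1/3 = 1/6 ✓
b·c³: 3/8·1/27 + 3/8·8/27 + 1/8·1 = 1/4 ✓
b·(c∘Ac): 3/8·2/9 + 1/8·1/3 = 1/8 ✓
b·Ac²: 3/8·1/9 + 1/8·1/3 = 1/12 ✓
b·A²c: 1/8·1/3 = 1/24 ✓; 4 stages ⇒ order 4.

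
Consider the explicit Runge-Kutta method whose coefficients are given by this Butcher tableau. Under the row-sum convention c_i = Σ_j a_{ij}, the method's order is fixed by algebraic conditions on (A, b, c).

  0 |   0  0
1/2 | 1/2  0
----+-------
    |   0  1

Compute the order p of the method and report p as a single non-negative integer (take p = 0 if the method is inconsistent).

2

b = (0, 1)
c = (0, 1/2)
Σ b_i: 1·1 = 1 ✓
b·c: 1·1/2 = 1/2 ✓; 2 stages ⇒ order 2.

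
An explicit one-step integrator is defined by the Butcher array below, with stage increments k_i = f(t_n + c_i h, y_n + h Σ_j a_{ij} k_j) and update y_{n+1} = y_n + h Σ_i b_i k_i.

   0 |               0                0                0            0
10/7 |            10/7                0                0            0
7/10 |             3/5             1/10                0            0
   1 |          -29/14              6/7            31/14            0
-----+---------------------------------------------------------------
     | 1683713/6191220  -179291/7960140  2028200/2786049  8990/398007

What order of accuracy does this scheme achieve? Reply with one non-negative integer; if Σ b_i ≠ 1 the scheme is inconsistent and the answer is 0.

b = (1683713/6191220, -179291/7960140, 2028200/2786049, 8990/398007)
c = (0, 10/7, 7/10, 1)
Ac = (0, 0, 1/7, 2719/980)
Σ b_i: 1683713/6191220·1 + (-179291/7960140)·1 + 2028200/2786049·1 + 8990/398007·1 = 1 ✓
b·c: (-179291/7960140)·10/7 + 2028200/2786049·7/10 + 8990/398007·1 = 1/2 ✓
b·c²: (-179291/7960140)·100/49 + 2028200/2786049·49/100 + 8990/398007·1 = 1/3 ✓
b·Ac: 2028200/2786049·1/7 + 8990/398007·2719/980 = 1/6 ✓
b·c³: (-179291/7960140)·1000/343 + 2028200/2786049·343/1000 + 8990/398007·1 = 319807/1547805 ≠ 1/4 ⇒ order 3.
b·(c∘Ac): 2028200/2786049·1/10 + 8990/398007·2719/980 = 1761287/13001562 ≠ 1/8
b·Ac²: 2028200/2786049·10/49 + 8990/398007·194431/68600 = 3948527/18573660 ≠ 1/12
b·A²c: 8990/398007·31/98 = 139345/19502343 ≠ 1/24

3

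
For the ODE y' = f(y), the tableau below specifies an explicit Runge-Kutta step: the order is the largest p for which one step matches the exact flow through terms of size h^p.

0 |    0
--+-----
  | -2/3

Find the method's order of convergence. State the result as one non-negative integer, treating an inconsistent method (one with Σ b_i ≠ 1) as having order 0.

0

b = (-2/3)
c = (0)
Σ b_i: (-2/3)·1 = -2/3 ≠ 1 ⇒ order 0.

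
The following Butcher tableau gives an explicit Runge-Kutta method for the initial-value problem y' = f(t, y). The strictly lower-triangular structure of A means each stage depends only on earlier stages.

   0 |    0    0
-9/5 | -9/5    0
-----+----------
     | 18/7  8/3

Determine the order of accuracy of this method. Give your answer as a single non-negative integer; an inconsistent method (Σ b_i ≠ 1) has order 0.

0

b = (18/7, 8/3)
c = (0, -9/5)
Σ b_i: 18/7·1 + 8/3·1 = 110/21 ≠ 1 ⇒ order 0.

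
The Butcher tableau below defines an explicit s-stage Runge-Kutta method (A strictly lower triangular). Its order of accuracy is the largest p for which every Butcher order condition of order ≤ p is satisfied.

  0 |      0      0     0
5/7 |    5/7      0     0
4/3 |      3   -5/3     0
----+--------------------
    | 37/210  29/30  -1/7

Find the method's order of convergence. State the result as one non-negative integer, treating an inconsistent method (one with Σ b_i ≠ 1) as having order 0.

b = (37/210, 29/30, -1/7)
c = (0, 5/7, 4/3)
Ac = (0, 0, -25/21)
Σ b_i: 37/210·1 + 29/30·1 + (-1/7)·1 = 1 ✓
b·c: 29/30·5/7 + (-1/7)·4/3 = 1/2 ✓
b·c²: 29/30·25/49 + (-1/7)·16/9 = 211/882 ≠ 1/3 ⇒ order 2.
b·Ac: (-1/7)·(-25/21) = 25/147 ≠ 1/6

2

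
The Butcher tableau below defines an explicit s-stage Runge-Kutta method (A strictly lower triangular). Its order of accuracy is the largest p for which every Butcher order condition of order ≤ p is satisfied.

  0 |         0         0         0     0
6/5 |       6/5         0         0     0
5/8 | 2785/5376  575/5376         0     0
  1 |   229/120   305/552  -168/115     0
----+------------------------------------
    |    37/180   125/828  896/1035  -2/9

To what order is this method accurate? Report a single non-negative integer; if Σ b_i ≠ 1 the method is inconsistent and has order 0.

4

b = (37/180, 125/828, 896/1035, -2/9)
c = (0, 6/5, 5/8, 1)
Ac = (0, 0, 115/896, -1/4)
Σ b_i: 37/180·1 + 125/828·1 + 896/1035·1 + (-2/9)·1 = 1 ✓
b·c: 125/828·6/5 + 896/1035·5/8 + (-2/9)·1 = 1/2 ✓
b·c²: 125/828·36/25 + 896/1035·25/64 + (-2/9)·1 = 1/3 ✓
b·Ac: 896/1035·115/896 + (-2/9)·(-1/4) = 1/6 ✓
b·c³: 125/828·216/125 + 896/1035·125/512 + (-2/9)·1 = 1/4 ✓
b·(c∘Ac): 896/1035·575/7168 + (-2/9)·(-1/4) = 1/8 ✓
b·Ac²: 896/1035·69/448 + (-2/9)·9/40 = 1/12 ✓
b·A²c: (-2/9)·(-3/16) = 1/24 ✓; 4 stages ⇒ order 4.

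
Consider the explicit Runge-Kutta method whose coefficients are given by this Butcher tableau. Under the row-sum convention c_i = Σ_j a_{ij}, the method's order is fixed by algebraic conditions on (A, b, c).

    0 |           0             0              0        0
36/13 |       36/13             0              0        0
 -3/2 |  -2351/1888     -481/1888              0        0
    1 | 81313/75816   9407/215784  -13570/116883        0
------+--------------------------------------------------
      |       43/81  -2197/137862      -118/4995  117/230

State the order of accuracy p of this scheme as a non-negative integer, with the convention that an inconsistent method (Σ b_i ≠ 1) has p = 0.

4

b = (43/81, -2197/137862, -118/4995, 117/230)
c = (0, 36/13, -3/2, 1)
Ac = (0, 0, -333/472, 23/78)
Σ b_i: 43/81·1 + (-2197/137862)·1 + (-118/4995)·1 + 117/230·1 = 1 ✓
b·c: (-2197/137862)·36/13 + (-118/4995)·(-3/2) + 117/230·1 = 1/2 ✓
b·c²: (-2197/137862)·1296/169 + (-118/4995)·9/4 + 117/230·1 = 1/3 ✓
b·Ac: (-118/4995)·(-333/472) + 117/230·23/78 = 1/6 ✓
b·c³: (-2197/137862)·46656/2197 + (-118/4995)·(-27/8) + 117/230·1 = 1/4 ✓
b·(c∘Ac): (-118/4995)·999/944 + 117/230·23/78 = 1/8 ✓
b·Ac²: (-118/4995)·(-2997/1534) + 117/230·667/9126 = 1/12 ✓
b·A²c: 117/230·115/1404 = 1/24 ✓; 4 stages ⇒ order 4.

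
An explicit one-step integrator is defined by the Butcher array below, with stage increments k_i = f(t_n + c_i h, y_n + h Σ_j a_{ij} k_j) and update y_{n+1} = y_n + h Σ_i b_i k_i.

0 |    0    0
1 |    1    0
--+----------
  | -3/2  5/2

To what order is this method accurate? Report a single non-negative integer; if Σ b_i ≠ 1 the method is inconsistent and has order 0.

1

b = (-3/2, 5/2)
c = (0, 1)
Σ b_i: (-3/2)·1 + 5/2·1 = 1 ✓
b·c: 5/2·1 = 5/2 ≠ 1/2 ⇒ order 1.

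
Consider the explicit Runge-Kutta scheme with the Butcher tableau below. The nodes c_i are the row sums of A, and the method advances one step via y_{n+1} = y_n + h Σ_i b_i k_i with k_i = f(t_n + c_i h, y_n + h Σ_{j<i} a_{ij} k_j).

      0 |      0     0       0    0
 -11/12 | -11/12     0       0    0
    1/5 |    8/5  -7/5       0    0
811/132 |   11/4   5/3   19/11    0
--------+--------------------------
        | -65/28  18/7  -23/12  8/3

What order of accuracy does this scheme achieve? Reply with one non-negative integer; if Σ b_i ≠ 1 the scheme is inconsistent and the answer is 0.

1

b = (-65/28, 18/7, -23/12, 8/3)
c = (0, -11/12, 1/5, 811/132)
Ac = (0, 0, 77/60, -2341/1980)
Σ b_i: (-65/28)·1 + 18/7·1 + (-23/12)·1 + 8/3·1 = 1 ✓
b·c: 18/7·(-11/12) + (-23/12)·1/5 + 8/3·811/132 = 189097/13860 ≠ 1/2 ⇒ order 1.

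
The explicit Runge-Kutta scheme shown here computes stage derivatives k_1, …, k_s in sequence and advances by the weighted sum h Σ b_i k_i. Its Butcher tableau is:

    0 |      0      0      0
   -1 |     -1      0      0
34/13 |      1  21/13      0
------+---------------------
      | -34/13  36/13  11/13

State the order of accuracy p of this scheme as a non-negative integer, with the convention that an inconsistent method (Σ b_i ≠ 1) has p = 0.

b = (-34/13, 36/13, 11/13)
c = (0, -1, 34/13)
Ac = (0, 0, -21/13)
Σ b_i: (-34/13)·1 + 36/13·1 + 11/13·1 = 1 ✓
b·c: 36/13·(-1) + 11/13·34/13 = -94/169 ≠ 1/2 ⇒ order 1.

1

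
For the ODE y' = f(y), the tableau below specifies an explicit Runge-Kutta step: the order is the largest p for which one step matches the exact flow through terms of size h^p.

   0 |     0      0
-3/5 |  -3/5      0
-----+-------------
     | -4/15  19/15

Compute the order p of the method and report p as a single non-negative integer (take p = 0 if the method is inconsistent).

b = (-4/15, 19/15)
c = (0, -3/5)
Σ b_i: (-4/15)·1 + 19/15·1 = 1 ✓
b·c: 19/15·(-3/5) = -19/25 ≠ 1/2 ⇒ order 1.

1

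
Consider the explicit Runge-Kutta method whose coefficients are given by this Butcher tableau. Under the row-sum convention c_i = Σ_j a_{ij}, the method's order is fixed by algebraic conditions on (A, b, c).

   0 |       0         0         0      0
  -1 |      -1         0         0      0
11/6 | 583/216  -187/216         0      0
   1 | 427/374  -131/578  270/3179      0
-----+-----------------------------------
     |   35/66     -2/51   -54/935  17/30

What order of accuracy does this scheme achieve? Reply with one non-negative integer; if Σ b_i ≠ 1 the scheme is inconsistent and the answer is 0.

4

b = (35/66, -2/51, -54/935, 17/30)
c = (0, -1, 11/6, 1)
Ac = (0, 0, 187/216, 13/34)
Σ b_i: 35/66·1 + (-2/51)·1 + (-54/935)·1 + 17/30·1 = 1 ✓
b·c: (-2/51)·(-1) + (-54/935)·11/6 + 17/30·1 = 1/2 ✓
b·c²: (-2/51)·1 + (-54/935)·121/36 + 17/30·1 = 1/3 ✓
b·Ac: (-54/935)·187/216 + 17/30·13/34 = 1/6 ✓
b·c³: (-2/51)·(-1) + (-54/935)·1331/216 + 17/30·1 = 1/4 ✓
b·(c∘Ac): (-54/935)·2057/1296 + 17/30·13/34 = 1/8 ✓
b·Ac²: (-54/935)·(-187/216) + 17/30·1/17 = 1/12 ✓
b·A²c: 17/30·5/68 = 1/24 ✓; 4 stages ⇒ order 4.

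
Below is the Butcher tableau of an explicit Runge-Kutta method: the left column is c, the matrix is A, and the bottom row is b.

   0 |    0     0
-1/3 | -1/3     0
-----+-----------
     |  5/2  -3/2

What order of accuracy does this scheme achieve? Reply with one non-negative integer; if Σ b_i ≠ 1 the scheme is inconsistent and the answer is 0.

2

b = (5/2, -3/2)
c = (0, -1/3)
Σ b_i: 5/2·1 + (-3/2)·1 = 1 ✓
b·c: (-3/2)·(-1/3) = 1/2 ✓; 2 stages ⇒ order 2.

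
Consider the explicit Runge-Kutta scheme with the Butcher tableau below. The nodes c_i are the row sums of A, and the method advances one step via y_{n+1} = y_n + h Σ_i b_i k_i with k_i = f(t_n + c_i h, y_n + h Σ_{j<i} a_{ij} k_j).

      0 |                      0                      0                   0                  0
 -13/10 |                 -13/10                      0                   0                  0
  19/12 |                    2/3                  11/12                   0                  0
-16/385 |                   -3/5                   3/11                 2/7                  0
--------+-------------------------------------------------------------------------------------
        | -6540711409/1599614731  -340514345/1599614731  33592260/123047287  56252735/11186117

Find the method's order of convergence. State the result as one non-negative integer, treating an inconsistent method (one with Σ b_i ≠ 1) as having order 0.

b = (-6540711409/1599614731, -340514345/1599614731, 33592260/123047287, 56252735/11186117)
c = (0, -13/10, 19/12, -16/385)
Ac = (0, 0, -143/120, 113/1155)
Σ b_i: (-6540711409/1599614731)·1 + (-340514345/1599614731)·1 + 33592260/123047287·1 + 56252735/11186117·1 = 1 ✓
b·c: (-340514345/1599614731)·(-13/10) + 33592260/123047287·19/12 + 56252735/11186117·(-16/385) = 1/2 ✓
b·c²: (-340514345/1599614731)·169/100 + 33592260/123047287·361/144 + 56252735/11186117·256/148225 = 1/3 ✓
b·Ac: 33592260/123047287·(-143/120) + 56252735/11186117·113/1155 = 1/6 ✓
b·c³: (-340514345/1599614731)·(-2197/1000) + 33592260/123047287·6859/1728 + 56252735/11186117·(-4096/57066625) = 2784273142901/1795195155600 ≠ 1/4 ⇒ order 3.
b·(c∘Ac): 33592260/123047287·(-2717/1440) + 56252735/11186117·(-1808/444675) = -7907754607/14765674440 ≠ 1/8
b·Ac²: 33592260/123047287·1859/1200 + 56252735/11186117·163157/138600 = 1344324211/211947480 ≠ 1/12
b·A²c: 56252735/11186117·(-143/420) = -229832603/134233404 ≠ 1/24

3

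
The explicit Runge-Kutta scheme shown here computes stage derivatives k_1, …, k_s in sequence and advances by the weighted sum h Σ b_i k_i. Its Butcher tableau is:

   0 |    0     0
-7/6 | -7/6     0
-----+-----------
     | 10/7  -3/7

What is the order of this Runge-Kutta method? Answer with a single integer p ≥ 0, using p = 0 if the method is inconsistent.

b = (10/7, -3/7)
c = (0, -7/6)
Σ b_i: 10/7·1 + (-3/7)·1 = 1 ✓
b·c: (-3/7)·(-7/6) = 1/2 ✓; 2 stages ⇒ order 2.

2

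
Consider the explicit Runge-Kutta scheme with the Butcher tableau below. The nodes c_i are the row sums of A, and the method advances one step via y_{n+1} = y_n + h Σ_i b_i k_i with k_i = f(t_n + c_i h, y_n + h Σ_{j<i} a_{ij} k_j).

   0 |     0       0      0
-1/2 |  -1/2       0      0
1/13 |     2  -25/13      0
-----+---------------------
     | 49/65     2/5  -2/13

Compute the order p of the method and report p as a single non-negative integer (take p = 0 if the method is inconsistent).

1

b = (49/65, 2/5, -2/13)
c = (0, -1/2, 1/13)
Ac = (0, 0, 25/26)
Σ b_i: 49/65·1 + 2/5·1 + (-2/13)·1 = 1 ✓
b·c: 2/5·(-1/2) + (-2/13)·1/13 = -179/845 ≠ 1/2 ⇒ order 1.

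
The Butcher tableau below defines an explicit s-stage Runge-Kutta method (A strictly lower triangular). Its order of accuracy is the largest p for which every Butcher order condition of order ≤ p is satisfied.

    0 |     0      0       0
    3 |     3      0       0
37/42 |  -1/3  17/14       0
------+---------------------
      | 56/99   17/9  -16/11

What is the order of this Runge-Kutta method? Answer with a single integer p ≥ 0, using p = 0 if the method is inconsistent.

1

b = (56/99, 17/9, -16/11)
c = (0, 3, 37/42)
Ac = (0, 0, 51/14)
Σ b_i: 56/99·1 + 17/9·1 + (-16/11)·1 = 1 ✓
b·c: 17/9·3 + (-16/11)·37/42 = 1013/231 ≠ 1/2 ⇒ order 1.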